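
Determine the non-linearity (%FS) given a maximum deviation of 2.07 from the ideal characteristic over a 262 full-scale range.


Linearity error = (max deviation / full scale) * 100%.
Linearity = (2.07 / 262) * 100
Linearity = 0.79 %FS

0.79 %FS


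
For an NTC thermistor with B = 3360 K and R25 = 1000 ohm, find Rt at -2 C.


NTC thermistor equation: Rt = R25 * exp(B * (1/T - 1/T25)).
T in Kelvin: 271.15 K, T25 = 298.15 K
1/T - 1/T25 = 1/271.15 - 1/298.15 = 0.00033398
B * (1/T - 1/T25) = 3360 * 0.00033398 = 1.1222
Rt = 1000 * exp(1.1222) = 3071.5 ohm

3071.5 ohm


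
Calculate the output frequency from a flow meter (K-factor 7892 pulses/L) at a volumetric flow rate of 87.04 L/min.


Frequency = K * Q / 60 (converting L/min to L/s).
f = 7892 * 87.04 / 60
f = 686919.68 / 60
f = 11448.66 Hz

11448.66 Hz


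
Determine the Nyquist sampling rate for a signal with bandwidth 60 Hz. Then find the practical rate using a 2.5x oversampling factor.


By Nyquist theorem, fs_min = 2 * fmax.
fs_min = 2 * 60 = 120 Hz
Practical rate = 2.5 * fs_min = 2.5 * 120 = 300 Hz

fs_min = 120 Hz, fs_practical = 300 Hz


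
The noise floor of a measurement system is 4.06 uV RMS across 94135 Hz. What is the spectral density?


Noise spectral density = Vrms / sqrt(BW).
NSD = 4.06 / sqrt(94135)
NSD = 4.06 / 306.8143
NSD = 0.0132 uV/sqrt(Hz)

0.0132 uV/sqrt(Hz)


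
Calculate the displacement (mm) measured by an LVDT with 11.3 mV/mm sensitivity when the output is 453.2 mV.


Displacement = Vout / sensitivity.
d = 453.2 / 11.3
d = 40.106 mm

40.106 mm


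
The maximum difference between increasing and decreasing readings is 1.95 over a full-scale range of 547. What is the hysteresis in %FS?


Hysteresis = (max difference / full scale) * 100%.
H = (1.95 / 547) * 100
H = 0.356 %FS

0.356 %FS


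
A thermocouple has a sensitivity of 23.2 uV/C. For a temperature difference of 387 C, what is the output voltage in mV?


The thermocouple output V = sensitivity * dT.
V = 23.2 uV/C * 387 C
V = 8978.4 uV
V = 8.978 mV

8.978 mV


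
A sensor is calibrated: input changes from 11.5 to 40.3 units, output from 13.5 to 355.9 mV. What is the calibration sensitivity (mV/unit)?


Sensitivity = (y2 - y1) / (x2 - x1).
S = (355.9 - 13.5) / (40.3 - 11.5)
S = 342.4 / 28.8
S = 11.8889 mV/unit

11.8889 mV/unit


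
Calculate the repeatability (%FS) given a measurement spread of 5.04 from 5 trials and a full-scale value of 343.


Repeatability = (spread / full scale) * 100%.
R = (5.04 / 343) * 100
R = 1.469 %FS

1.469 %FS


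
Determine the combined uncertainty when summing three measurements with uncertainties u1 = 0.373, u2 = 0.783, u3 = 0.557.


For a sum of independent quantities, uc = sqrt(u1^2 + u2^2 + u3^2).
uc = sqrt(0.373^2 + 0.783^2 + 0.557^2)
uc = sqrt(0.139129 + 0.613089 + 0.310249)
uc = 1.0308

1.0308


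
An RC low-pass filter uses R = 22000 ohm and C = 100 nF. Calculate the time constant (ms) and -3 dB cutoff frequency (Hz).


Time constant: tau = R * C.
tau = 22000 * 1.00e-07 = 0.0022 s
tau = 2.2 ms
Cutoff frequency: fc = 1 / (2*pi*R*C).
fc = 1 / (2*pi*0.0022) = 72.34 Hz

tau = 2.2 ms, fc = 72.34 Hz


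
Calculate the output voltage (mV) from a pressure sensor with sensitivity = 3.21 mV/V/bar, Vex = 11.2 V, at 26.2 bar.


Output = sensitivity * Vex * P.
Vout = 3.21 * 11.2 * 26.2
Vout = 35.952 * 26.2
Vout = 941.94 mV

941.94 mV


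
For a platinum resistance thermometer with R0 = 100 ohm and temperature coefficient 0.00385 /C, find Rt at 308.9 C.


The RTD equation: Rt = R0 * (1 + alpha * T).
Rt = 100 * (1 + 0.00385 * 308.9)
Rt = 100 * (1 + 1.189265)
Rt = 100 * 2.189265
Rt = 218.926 ohm

218.926 ohm


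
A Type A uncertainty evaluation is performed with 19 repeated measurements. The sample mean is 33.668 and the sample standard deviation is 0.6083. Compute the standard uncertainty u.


The standard uncertainty for Type A evaluation is u = s / sqrt(n).
u = 0.6083 / sqrt(19)
u = 0.6083 / 4.3589
u = 0.1396

0.1396


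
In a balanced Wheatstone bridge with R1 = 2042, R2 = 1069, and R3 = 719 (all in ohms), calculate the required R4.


At balance: R1*R4 = R2*R3, so R4 = R2*R3/R1.
R4 = 1069 * 719 / 2042
R4 = 768611 / 2042
R4 = 376.4 ohm

376.4 ohm


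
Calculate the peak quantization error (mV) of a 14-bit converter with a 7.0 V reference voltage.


The maximum quantization error is +/- LSB/2.
LSB = Vref / 2^n = 7.0 / 16384 = 0.00042725 V
Max error = LSB / 2 = 0.00042725 / 2 = 0.00021362 V
Max error = 0.2136 mV

0.2136 mV


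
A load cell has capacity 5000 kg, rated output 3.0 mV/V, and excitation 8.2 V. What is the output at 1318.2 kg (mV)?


Vout = rated_output * Vex * (load / capacity).
Vout = 3.0 * 8.2 * (1318.2 / 5000)
Vout = 3.0 * 8.2 * 0.26364
Vout = 6.486 mV

6.486 mV


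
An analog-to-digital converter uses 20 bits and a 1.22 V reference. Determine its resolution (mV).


The resolution (LSB) of an ADC is Vref / 2^n.
LSB = 1.22 / 2^20
LSB = 1.22 / 1048576
LSB = 1.16e-06 V = 0.00116348 mV

0.00116348 mV


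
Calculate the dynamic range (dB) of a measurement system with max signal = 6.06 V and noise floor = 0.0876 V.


Dynamic range = 20 * log10(Vmax / Vnoise).
DR = 20 * log10(6.06 / 0.0876)
DR = 20 * log10(69.18)
DR = 36.8 dB

36.8 dB


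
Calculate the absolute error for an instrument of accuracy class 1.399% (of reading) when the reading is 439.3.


Absolute error = (accuracy% / 100) * reading.
Error = (1.399 / 100) * 439.3
Error = 0.01399 * 439.3
Error = 6.1458

6.1458


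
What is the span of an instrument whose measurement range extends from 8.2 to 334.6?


Span = upper range - lower range.
Span = 334.6 - (8.2)
Span = 326.4

326.4


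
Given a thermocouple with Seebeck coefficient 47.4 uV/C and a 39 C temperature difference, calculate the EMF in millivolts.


The thermocouple output V = sensitivity * dT.
V = 47.4 uV/C * 39 C
V = 1848.6 uV
V = 1.849 mV

1.849 mV


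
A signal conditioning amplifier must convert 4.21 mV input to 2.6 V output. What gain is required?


Gain = Vout / Vin (converting to same units).
G = 2.6 V / 4.21 mV
G = 2600.0 mV / 4.21 mV
G = 617.58

617.58


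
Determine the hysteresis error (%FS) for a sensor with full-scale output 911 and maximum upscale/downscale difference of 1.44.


Hysteresis = (max difference / full scale) * 100%.
H = (1.44 / 911) * 100
H = 0.158 %FS

0.158 %FS


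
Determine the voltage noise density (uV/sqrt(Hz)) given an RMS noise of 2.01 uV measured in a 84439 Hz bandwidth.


Noise spectral density = Vrms / sqrt(BW).
NSD = 2.01 / sqrt(84439)
NSD = 2.01 / 290.5839
NSD = 0.0069 uV/sqrt(Hz)

0.0069 uV/sqrt(Hz)


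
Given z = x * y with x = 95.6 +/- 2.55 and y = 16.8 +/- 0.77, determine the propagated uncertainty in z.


For a product z = x*y, the relative uncertainty is:
uz/z = sqrt((ux/x)^2 + (uy/y)^2)
Relative uncertainties: ux/x = 2.55/95.6 = 0.026674
uy/y = 0.77/16.8 = 0.045833
z = 95.6 * 16.8 = 1606.1
uz = 1606.1 * sqrt(0.026674^2 + 0.045833^2) = 85.17

85.17


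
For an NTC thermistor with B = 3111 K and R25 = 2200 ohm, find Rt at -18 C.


NTC thermistor equation: Rt = R25 * exp(B * (1/T - 1/T25)).
T in Kelvin: 255.15 K, T25 = 298.15 K
1/T - 1/T25 = 1/255.15 - 1/298.15 = 0.00056525
B * (1/T - 1/T25) = 3111 * 0.00056525 = 1.7585
Rt = 2200 * exp(1.7585) = 12768.0 ohm

12768.0 ohm


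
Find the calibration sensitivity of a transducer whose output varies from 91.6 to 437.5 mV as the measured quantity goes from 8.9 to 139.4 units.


Sensitivity = (y2 - y1) / (x2 - x1).
S = (437.5 - 91.6) / (139.4 - 8.9)
S = 345.9 / 130.5
S = 2.6506 mV/unit

2.6506 mV/unit


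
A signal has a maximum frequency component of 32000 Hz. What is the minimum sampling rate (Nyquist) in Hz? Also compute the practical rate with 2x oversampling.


By Nyquist theorem, fs_min = 2 * fmax.
fs_min = 2 * 32000 = 64000 Hz
Practical rate = 2 * fs_min = 2 * 64000 = 128000 Hz

fs_min = 64000 Hz, fs_practical = 128000 Hz


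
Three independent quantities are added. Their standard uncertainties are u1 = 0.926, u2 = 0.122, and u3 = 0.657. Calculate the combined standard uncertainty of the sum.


For a sum of independent quantities, uc = sqrt(u1^2 + u2^2 + u3^2).
uc = sqrt(0.926^2 + 0.122^2 + 0.657^2)
uc = sqrt(0.857476 + 0.014884 + 0.431649)
uc = 1.1419

1.1419


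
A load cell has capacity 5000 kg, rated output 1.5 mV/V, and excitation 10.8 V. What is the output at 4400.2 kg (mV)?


Vout = rated_output * Vex * (load / capacity).
Vout = 1.5 * 10.8 * (4400.2 / 5000)
Vout = 1.5 * 10.8 * 0.88004
Vout = 14.257 mV

14.257 mV


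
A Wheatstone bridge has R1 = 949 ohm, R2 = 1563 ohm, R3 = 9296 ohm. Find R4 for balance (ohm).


At balance: R1*R4 = R2*R3, so R4 = R2*R3/R1.
R4 = 1563 * 9296 / 949
R4 = 14529648 / 949
R4 = 15310.48 ohm

15310.48 ohm


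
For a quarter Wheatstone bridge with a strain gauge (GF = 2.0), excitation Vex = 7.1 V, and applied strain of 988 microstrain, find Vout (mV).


Quarter bridge output: Vout = (GF * epsilon * Vex) / 4.
Vout = (2.0 * 988e-6 * 7.1) / 4
Vout = 0.0140296 / 4 V
Vout = 0.0035074 V = 3.5074 mV

3.5074 mV


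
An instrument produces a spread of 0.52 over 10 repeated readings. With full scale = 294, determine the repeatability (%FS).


Repeatability = (spread / full scale) * 100%.
R = (0.52 / 294) * 100
R = 0.177 %FS

0.177 %FS


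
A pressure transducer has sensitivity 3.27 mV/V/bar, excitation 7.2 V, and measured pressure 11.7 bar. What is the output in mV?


Output = sensitivity * Vex * P.
Vout = 3.27 * 7.2 * 11.7
Vout = 23.544 * 11.7
Vout = 275.46 mV

275.46 mV


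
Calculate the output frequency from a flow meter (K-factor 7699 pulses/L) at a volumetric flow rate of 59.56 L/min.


Frequency = K * Q / 60 (converting L/min to L/s).
f = 7699 * 59.56 / 60
f = 458552.44 / 60
f = 7642.54 Hz

7642.54 Hz


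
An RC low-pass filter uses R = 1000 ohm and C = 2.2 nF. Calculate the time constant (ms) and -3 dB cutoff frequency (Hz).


Time constant: tau = R * C.
tau = 1000 * 2.20e-09 = 2.2e-06 s
tau = 0.0022 ms
Cutoff frequency: fc = 1 / (2*pi*R*C).
fc = 1 / (2*pi*2.2e-06) = 72343.16 Hz

tau = 0.0022 ms, fc = 72343.16 Hz


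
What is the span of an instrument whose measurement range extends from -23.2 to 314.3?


Span = upper range - lower range.
Span = 314.3 - (-23.2)
Span = 337.5

337.5


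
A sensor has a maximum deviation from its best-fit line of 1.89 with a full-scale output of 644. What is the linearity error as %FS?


Linearity error = (max deviation / full scale) * 100%.
Linearity = (1.89 / 644) * 100
Linearity = 0.293 %FS

0.293 %FS


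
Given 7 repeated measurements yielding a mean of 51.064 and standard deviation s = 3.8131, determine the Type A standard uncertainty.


The standard uncertainty for Type A evaluation is u = s / sqrt(n).
u = 3.8131 / sqrt(7)
u = 3.8131 / 2.6458
u = 1.4412

1.4412


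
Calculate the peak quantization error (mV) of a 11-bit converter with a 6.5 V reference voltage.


The maximum quantization error is +/- LSB/2.
LSB = Vref / 2^n = 6.5 / 2048 = 0.00317383 V
Max error = LSB / 2 = 0.00317383 / 2 = 0.00158691 V
Max error = 1.5869 mV

1.5869 mV


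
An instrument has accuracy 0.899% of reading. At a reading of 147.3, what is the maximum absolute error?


Absolute error = (accuracy% / 100) * reading.
Error = (0.899 / 100) * 147.3
Error = 0.00899 * 147.3
Error = 1.3242

1.3242


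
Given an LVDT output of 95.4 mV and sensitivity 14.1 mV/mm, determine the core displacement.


Displacement = Vout / sensitivity.
d = 95.4 / 14.1
d = 6.766 mm

6.766 mm


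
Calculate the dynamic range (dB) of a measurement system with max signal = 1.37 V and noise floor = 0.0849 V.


Dynamic range = 20 * log10(Vmax / Vnoise).
DR = 20 * log10(1.37 / 0.0849)
DR = 20 * log10(16.14)
DR = 24.16 dB

24.16 dB


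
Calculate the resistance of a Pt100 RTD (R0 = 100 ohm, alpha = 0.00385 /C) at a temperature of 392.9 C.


The RTD equation: Rt = R0 * (1 + alpha * T).
Rt = 100 * (1 + 0.00385 * 392.9)
Rt = 100 * (1 + 1.512665)
Rt = 100 * 2.512665
Rt = 251.267 ohm

251.267 ohm


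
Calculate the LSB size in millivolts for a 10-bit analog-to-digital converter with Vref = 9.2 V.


The resolution (LSB) of an ADC is Vref / 2^n.
LSB = 9.2 / 2^10
LSB = 9.2 / 1024
LSB = 0.00898437 V = 8.984375 mV

8.984375 mV


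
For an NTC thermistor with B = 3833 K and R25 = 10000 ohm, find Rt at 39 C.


NTC thermistor equation: Rt = R25 * exp(B * (1/T - 1/T25)).
T in Kelvin: 312.15 K, T25 = 298.15 K
1/T - 1/T25 = 1/312.15 - 1/298.15 = -0.00015043
B * (1/T - 1/T25) = 3833 * -0.00015043 = -0.5766
Rt = 10000 * exp(-0.5766) = 5618.1 ohm

5618.1 ohm


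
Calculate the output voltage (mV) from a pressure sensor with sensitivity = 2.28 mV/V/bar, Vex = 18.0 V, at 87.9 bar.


Output = sensitivity * Vex * P.
Vout = 2.28 * 18.0 * 87.9
Vout = 41.04 * 87.9
Vout = 3607.42 mV

3607.42 mV


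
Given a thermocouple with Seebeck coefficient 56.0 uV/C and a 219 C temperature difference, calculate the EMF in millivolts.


The thermocouple output V = sensitivity * dT.
V = 56.0 uV/C * 219 C
V = 12264.0 uV
V = 12.264 mV

12.264 mV


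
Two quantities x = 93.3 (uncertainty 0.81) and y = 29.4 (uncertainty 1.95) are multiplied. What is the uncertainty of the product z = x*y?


For a product z = x*y, the relative uncertainty is:
uz/z = sqrt((ux/x)^2 + (uy/y)^2)
Relative uncertainties: ux/x = 0.81/93.3 = 0.008682
uy/y = 1.95/29.4 = 0.066327
z = 93.3 * 29.4 = 2743.0
uz = 2743.0 * sqrt(0.008682^2 + 0.066327^2) = 183.487

183.487


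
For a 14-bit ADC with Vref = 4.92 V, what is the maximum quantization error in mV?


The maximum quantization error is +/- LSB/2.
LSB = Vref / 2^n = 4.92 / 16384 = 0.00030029 V
Max error = LSB / 2 = 0.00030029 / 2 = 0.00015015 V
Max error = 0.1501 mV

0.1501 mV


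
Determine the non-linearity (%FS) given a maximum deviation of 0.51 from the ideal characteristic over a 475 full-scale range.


Linearity error = (max deviation / full scale) * 100%.
Linearity = (0.51 / 475) * 100
Linearity = 0.107 %FS

0.107 %FS


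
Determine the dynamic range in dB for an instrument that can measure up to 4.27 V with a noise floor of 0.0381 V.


Dynamic range = 20 * log10(Vmax / Vnoise).
DR = 20 * log10(4.27 / 0.0381)
DR = 20 * log10(112.07)
DR = 40.99 dB

40.99 dB


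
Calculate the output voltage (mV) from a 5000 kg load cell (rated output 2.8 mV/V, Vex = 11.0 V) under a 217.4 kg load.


Vout = rated_output * Vex * (load / capacity).
Vout = 2.8 * 11.0 * (217.4 / 5000)
Vout = 2.8 * 11.0 * 0.04348
Vout = 1.339 mV

1.339 mV


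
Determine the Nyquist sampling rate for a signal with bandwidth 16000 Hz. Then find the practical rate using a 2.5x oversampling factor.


By Nyquist theorem, fs_min = 2 * fmax.
fs_min = 2 * 16000 = 32000 Hz
Practical rate = 2.5 * fs_min = 2.5 * 32000 = 80000 Hz

fs_min = 32000 Hz, fs_practical = 80000 Hz


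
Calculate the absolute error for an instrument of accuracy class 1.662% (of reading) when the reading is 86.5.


Absolute error = (accuracy% / 100) * reading.
Error = (1.662 / 100) * 86.5
Error = 0.01662 * 86.5
Error = 1.4376

1.4376


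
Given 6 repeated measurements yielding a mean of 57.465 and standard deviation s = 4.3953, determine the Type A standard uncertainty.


The standard uncertainty for Type A evaluation is u = s / sqrt(n).
u = 4.3953 / sqrt(6)
u = 4.3953 / 2.4495
u = 1.7944

1.7944


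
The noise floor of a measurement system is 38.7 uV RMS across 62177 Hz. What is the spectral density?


Noise spectral density = Vrms / sqrt(BW).
NSD = 38.7 / sqrt(62177)
NSD = 38.7 / 249.3532
NSD = 0.1552 uV/sqrt(Hz)

0.1552 uV/sqrt(Hz)


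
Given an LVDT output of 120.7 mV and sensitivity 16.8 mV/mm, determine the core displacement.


Displacement = Vout / sensitivity.
d = 120.7 / 16.8
d = 7.185 mm

7.185 mm


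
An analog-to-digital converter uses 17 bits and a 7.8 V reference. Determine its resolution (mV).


The resolution (LSB) of an ADC is Vref / 2^n.
LSB = 7.8 / 2^17
LSB = 7.8 / 131072
LSB = 5.951e-05 V = 0.05950928 mV

0.05950928 mV


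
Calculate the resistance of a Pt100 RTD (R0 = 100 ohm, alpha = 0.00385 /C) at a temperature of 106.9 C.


The RTD equation: Rt = R0 * (1 + alpha * T).
Rt = 100 * (1 + 0.00385 * 106.9)
Rt = 100 * (1 + 0.411565)
Rt = 100 * 1.411565
Rt = 141.156 ohm

141.156 ohm


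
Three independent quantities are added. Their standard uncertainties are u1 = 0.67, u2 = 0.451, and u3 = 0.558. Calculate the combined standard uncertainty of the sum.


For a sum of independent quantities, uc = sqrt(u1^2 + u2^2 + u3^2).
uc = sqrt(0.67^2 + 0.451^2 + 0.558^2)
uc = sqrt(0.4489 + 0.203401 + 0.311364)
uc = 0.9817

0.9817


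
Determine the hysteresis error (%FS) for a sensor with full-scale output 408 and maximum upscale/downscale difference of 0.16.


Hysteresis = (max difference / full scale) * 100%.
H = (0.16 / 408) * 100
H = 0.039 %FS

0.039 %FS


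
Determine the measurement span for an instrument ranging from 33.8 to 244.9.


Span = upper range - lower range.
Span = 244.9 - (33.8)
Span = 211.1

211.1


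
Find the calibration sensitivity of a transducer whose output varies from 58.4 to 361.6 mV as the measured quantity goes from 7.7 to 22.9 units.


Sensitivity = (y2 - y1) / (x2 - x1).
S = (361.6 - 58.4) / (22.9 - 7.7)
S = 303.2 / 15.2
S = 19.9474 mV/unit

19.9474 mV/unit


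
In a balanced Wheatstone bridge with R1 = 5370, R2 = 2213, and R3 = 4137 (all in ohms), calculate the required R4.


At balance: R1*R4 = R2*R3, so R4 = R2*R3/R1.
R4 = 2213 * 4137 / 5370
R4 = 9155181 / 5370
R4 = 1704.88 ohm

1704.88 ohm


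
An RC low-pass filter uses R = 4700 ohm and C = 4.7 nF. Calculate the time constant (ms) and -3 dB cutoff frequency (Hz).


Time constant: tau = R * C.
tau = 4700 * 4.70e-09 = 2.209e-05 s
tau = 0.0221 ms
Cutoff frequency: fc = 1 / (2*pi*R*C).
fc = 1 / (2*pi*2.209e-05) = 7204.84 Hz

tau = 0.0221 ms, fc = 7204.84 Hz


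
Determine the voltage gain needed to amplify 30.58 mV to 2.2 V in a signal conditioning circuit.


Gain = Vout / Vin (converting to same units).
G = 2.2 V / 30.58 mV
G = 2200.0 mV / 30.58 mV
G = 71.94

71.94


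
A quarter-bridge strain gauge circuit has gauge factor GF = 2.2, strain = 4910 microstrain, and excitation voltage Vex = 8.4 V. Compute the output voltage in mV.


Quarter bridge output: Vout = (GF * epsilon * Vex) / 4.
Vout = (2.2 * 4910e-6 * 8.4) / 4
Vout = 0.0907368 / 4 V
Vout = 0.0226842 V = 22.6842 mV

22.6842 mV


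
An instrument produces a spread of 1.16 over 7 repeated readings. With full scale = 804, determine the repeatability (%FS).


Repeatability = (spread / full scale) * 100%.
R = (1.16 / 804) * 100
R = 0.144 %FS

0.144 %FS


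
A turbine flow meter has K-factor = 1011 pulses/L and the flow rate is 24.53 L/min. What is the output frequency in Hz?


Frequency = K * Q / 60 (converting L/min to L/s).
f = 1011 * 24.53 / 60
f = 24799.83 / 60
f = 413.33 Hz

413.33 Hz


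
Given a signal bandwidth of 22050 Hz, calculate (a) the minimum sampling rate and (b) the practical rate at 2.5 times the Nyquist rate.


By Nyquist theorem, fs_min = 2 * fmax.
fs_min = 2 * 22050 = 44100 Hz
Practical rate = 2.5 * fs_min = 2.5 * 44100 = 110250 Hz

fs_min = 44100 Hz, fs_practical = 110250 Hz


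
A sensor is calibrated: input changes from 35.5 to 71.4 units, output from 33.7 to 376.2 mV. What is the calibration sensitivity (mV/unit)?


Sensitivity = (y2 - y1) / (x2 - x1).
S = (376.2 - 33.7) / (71.4 - 35.5)
S = 342.5 / 35.9
S = 9.5404 mV/unit

9.5404 mV/unit


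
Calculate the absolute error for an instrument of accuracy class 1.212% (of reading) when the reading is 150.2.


Absolute error = (accuracy% / 100) * reading.
Error = (1.212 / 100) * 150.2
Error = 0.01212 * 150.2
Error = 1.8204

1.8204


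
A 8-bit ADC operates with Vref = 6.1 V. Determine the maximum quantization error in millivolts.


The maximum quantization error is +/- LSB/2.
LSB = Vref / 2^n = 6.1 / 256 = 0.02382812 V
Max error = LSB / 2 = 0.02382812 / 2 = 0.01191406 V
Max error = 11.9141 mV

11.9141 mV


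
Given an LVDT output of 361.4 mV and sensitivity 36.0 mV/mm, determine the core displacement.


Displacement = Vout / sensitivity.
d = 361.4 / 36.0
d = 10.039 mm

10.039 mm


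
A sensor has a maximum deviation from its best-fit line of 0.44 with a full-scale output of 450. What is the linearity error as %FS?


Linearity error = (max deviation / full scale) * 100%.
Linearity = (0.44 / 450) * 100
Linearity = 0.098 %FS

0.098 %FS


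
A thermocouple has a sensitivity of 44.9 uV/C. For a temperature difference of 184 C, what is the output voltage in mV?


The thermocouple output V = sensitivity * dT.
V = 44.9 uV/C * 184 C
V = 8261.6 uV
V = 8.262 mV

8.262 mV


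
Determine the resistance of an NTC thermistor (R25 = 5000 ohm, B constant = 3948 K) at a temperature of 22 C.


NTC thermistor equation: Rt = R25 * exp(B * (1/T - 1/T25)).
T in Kelvin: 295.15 K, T25 = 298.15 K
1/T - 1/T25 = 1/295.15 - 1/298.15 = 3.409e-05
B * (1/T - 1/T25) = 3948 * 3.409e-05 = 0.1346
Rt = 5000 * exp(0.1346) = 5720.4 ohm

5720.4 ohm


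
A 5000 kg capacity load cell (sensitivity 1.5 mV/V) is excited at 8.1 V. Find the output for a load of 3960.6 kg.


Vout = rated_output * Vex * (load / capacity).
Vout = 1.5 * 8.1 * (3960.6 / 5000)
Vout = 1.5 * 8.1 * 0.79212
Vout = 9.624 mV

9.624 mV


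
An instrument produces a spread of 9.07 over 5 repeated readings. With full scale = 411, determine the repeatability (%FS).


Repeatability = (spread / full scale) * 100%.
R = (9.07 / 411) * 100
R = 2.207 %FS

2.207 %FS


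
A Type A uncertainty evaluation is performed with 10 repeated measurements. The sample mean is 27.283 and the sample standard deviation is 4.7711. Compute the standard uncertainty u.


The standard uncertainty for Type A evaluation is u = s / sqrt(n).
u = 4.7711 / sqrt(10)
u = 4.7711 / 3.1623
u = 1.5088

1.5088


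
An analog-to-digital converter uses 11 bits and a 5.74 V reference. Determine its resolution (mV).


The resolution (LSB) of an ADC is Vref / 2^n.
LSB = 5.74 / 2^11
LSB = 5.74 / 2048
LSB = 0.00280273 V = 2.80273438 mV

2.80273438 mV


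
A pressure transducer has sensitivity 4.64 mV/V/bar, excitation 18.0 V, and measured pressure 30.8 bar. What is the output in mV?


Output = sensitivity * Vex * P.
Vout = 4.64 * 18.0 * 30.8
Vout = 83.52 * 30.8
Vout = 2572.42 mV

2572.42 mV


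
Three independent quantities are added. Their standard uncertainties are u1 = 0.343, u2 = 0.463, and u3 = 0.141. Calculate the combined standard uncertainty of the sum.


For a sum of independent quantities, uc = sqrt(u1^2 + u2^2 + u3^2).
uc = sqrt(0.343^2 + 0.463^2 + 0.141^2)
uc = sqrt(0.117649 + 0.214369 + 0.019881)
uc = 0.5932

0.5932


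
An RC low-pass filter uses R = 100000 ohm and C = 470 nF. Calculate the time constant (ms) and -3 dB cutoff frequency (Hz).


Time constant: tau = R * C.
tau = 100000 * 4.70e-07 = 0.047 s
tau = 47.0 ms
Cutoff frequency: fc = 1 / (2*pi*R*C).
fc = 1 / (2*pi*0.047) = 3.39 Hz

tau = 47.0 ms, fc = 3.39 Hz


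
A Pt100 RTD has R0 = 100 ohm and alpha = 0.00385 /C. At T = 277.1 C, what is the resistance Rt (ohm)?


The RTD equation: Rt = R0 * (1 + alpha * T).
Rt = 100 * (1 + 0.00385 * 277.1)
Rt = 100 * (1 + 1.066835)
Rt = 100 * 2.066835
Rt = 206.684 ohm

206.684 ohm


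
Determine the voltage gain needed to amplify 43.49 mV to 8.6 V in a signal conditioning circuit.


Gain = Vout / Vin (converting to same units).
G = 8.6 V / 43.49 mV
G = 8600.0 mV / 43.49 mV
G = 197.75

197.75


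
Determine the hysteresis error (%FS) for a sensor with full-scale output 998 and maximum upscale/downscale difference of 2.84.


Hysteresis = (max difference / full scale) * 100%.
H = (2.84 / 998) * 100
H = 0.285 %FS

0.285 %FS


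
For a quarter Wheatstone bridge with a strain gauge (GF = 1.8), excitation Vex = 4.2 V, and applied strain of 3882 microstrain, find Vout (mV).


Quarter bridge output: Vout = (GF * epsilon * Vex) / 4.
Vout = (1.8 * 3882e-6 * 4.2) / 4
Vout = 0.02934792 / 4 V
Vout = 0.00733698 V = 7.337 mV

7.337 mV


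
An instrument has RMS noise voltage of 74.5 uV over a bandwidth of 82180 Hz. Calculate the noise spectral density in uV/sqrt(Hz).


Noise spectral density = Vrms / sqrt(BW).
NSD = 74.5 / sqrt(82180)
NSD = 74.5 / 286.6705
NSD = 0.2599 uV/sqrt(Hz)

0.2599 uV/sqrt(Hz)


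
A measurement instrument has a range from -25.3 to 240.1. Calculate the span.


Span = upper range - lower range.
Span = 240.1 - (-25.3)
Span = 265.4

265.4


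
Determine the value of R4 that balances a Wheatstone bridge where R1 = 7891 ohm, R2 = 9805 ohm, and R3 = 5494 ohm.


At balance: R1*R4 = R2*R3, so R4 = R2*R3/R1.
R4 = 9805 * 5494 / 7891
R4 = 53868670 / 7891
R4 = 6826.6 ohm

6826.6 ohm


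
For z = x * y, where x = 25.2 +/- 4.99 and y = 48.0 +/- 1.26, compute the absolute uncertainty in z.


For a product z = x*y, the relative uncertainty is:
uz/z = sqrt((ux/x)^2 + (uy/y)^2)
Relative uncertainties: ux/x = 4.99/25.2 = 0.198016
uy/y = 1.26/48.0 = 0.02625
z = 25.2 * 48.0 = 1209.6
uz = 1209.6 * sqrt(0.198016^2 + 0.02625^2) = 241.615

241.615


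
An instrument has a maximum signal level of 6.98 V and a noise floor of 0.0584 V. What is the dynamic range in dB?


Dynamic range = 20 * log10(Vmax / Vnoise).
DR = 20 * log10(6.98 / 0.0584)
DR = 20 * log10(119.52)
DR = 41.55 dB

41.55 dB


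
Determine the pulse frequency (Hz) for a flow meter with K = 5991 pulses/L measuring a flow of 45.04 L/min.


Frequency = K * Q / 60 (converting L/min to L/s).
f = 5991 * 45.04 / 60
f = 269834.64 / 60
f = 4497.24 Hz

4497.24 Hz


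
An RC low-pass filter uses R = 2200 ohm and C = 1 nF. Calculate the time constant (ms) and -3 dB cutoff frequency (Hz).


Time constant: tau = R * C.
tau = 2200 * 1.00e-09 = 2.2e-06 s
tau = 0.0022 ms
Cutoff frequency: fc = 1 / (2*pi*R*C).
fc = 1 / (2*pi*2.2e-06) = 72343.16 Hz

tau = 0.0022 ms, fc = 72343.16 Hz


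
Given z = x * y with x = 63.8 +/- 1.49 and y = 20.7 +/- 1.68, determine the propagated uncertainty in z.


For a product z = x*y, the relative uncertainty is:
uz/z = sqrt((ux/x)^2 + (uy/y)^2)
Relative uncertainties: ux/x = 1.49/63.8 = 0.023354
uy/y = 1.68/20.7 = 0.081159
z = 63.8 * 20.7 = 1320.7
uz = 1320.7 * sqrt(0.023354^2 + 0.081159^2) = 111.533

111.533


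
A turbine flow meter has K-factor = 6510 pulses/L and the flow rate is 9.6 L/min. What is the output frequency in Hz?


Frequency = K * Q / 60 (converting L/min to L/s).
f = 6510 * 9.6 / 60
f = 62496.0 / 60
f = 1041.6 Hz

1041.6 Hz


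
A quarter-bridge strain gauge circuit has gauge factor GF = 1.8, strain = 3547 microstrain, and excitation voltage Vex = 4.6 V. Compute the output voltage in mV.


Quarter bridge output: Vout = (GF * epsilon * Vex) / 4.
Vout = (1.8 * 3547e-6 * 4.6) / 4
Vout = 0.02936916 / 4 V
Vout = 0.00734229 V = 7.3423 mV

7.3423 mV


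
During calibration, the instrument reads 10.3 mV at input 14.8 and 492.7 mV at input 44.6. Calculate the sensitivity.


Sensitivity = (y2 - y1) / (x2 - x1).
S = (492.7 - 10.3) / (44.6 - 14.8)
S = 482.4 / 29.8
S = 16.1879 mV/unit

16.1879 mV/unit


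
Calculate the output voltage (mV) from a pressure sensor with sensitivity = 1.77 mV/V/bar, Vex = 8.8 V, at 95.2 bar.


Output = sensitivity * Vex * P.
Vout = 1.77 * 8.8 * 95.2
Vout = 15.576 * 95.2
Vout = 1482.84 mV

1482.84 mV


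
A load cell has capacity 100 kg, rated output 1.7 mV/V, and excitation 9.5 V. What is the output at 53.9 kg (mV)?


Vout = rated_output * Vex * (load / capacity).
Vout = 1.7 * 9.5 * (53.9 / 100)
Vout = 1.7 * 9.5 * 0.539
Vout = 8.705 mV

8.705 mV


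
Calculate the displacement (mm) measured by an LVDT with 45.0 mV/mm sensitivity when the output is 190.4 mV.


Displacement = Vout / sensitivity.
d = 190.4 / 45.0
d = 4.231 mm

4.231 mm


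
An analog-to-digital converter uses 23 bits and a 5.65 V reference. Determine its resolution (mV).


The resolution (LSB) of an ADC is Vref / 2^n.
LSB = 5.65 / 2^23
LSB = 5.65 / 8388608
LSB = 6.7e-07 V = 0.00067353 mV

0.00067353 mV


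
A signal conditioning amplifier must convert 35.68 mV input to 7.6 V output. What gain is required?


Gain = Vout / Vin (converting to same units).
G = 7.6 V / 35.68 mV
G = 7600.0 mV / 35.68 mV
G = 213.0

213.0


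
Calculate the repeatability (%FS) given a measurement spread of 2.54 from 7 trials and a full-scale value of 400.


Repeatability = (spread / full scale) * 100%.
R = (2.54 / 400) * 100
R = 0.635 %FS

0.635 %FS


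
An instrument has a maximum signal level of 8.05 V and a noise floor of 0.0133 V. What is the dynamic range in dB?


Dynamic range = 20 * log10(Vmax / Vnoise).
DR = 20 * log10(8.05 / 0.0133)
DR = 20 * log10(605.26)
DR = 55.64 dB

55.64 dB


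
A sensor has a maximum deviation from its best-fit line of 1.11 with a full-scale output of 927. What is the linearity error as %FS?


Linearity error = (max deviation / full scale) * 100%.
Linearity = (1.11 / 927) * 100
Linearity = 0.12 %FS

0.12 %FS


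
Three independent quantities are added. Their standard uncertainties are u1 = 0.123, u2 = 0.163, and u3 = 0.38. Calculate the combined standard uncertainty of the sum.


For a sum of independent quantities, uc = sqrt(u1^2 + u2^2 + u3^2).
uc = sqrt(0.123^2 + 0.163^2 + 0.38^2)
uc = sqrt(0.015129 + 0.026569 + 0.1444)
uc = 0.4314

0.4314


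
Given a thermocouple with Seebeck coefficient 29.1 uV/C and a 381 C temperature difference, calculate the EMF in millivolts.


The thermocouple output V = sensitivity * dT.
V = 29.1 uV/C * 381 C
V = 11087.1 uV
V = 11.087 mV

11.087 mV


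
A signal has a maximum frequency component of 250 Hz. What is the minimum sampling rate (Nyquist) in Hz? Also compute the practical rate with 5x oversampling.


By Nyquist theorem, fs_min = 2 * fmax.
fs_min = 2 * 250 = 500 Hz
Practical rate = 5 * fs_min = 5 * 500 = 2500 Hz

fs_min = 500 Hz, fs_practical = 2500 Hz


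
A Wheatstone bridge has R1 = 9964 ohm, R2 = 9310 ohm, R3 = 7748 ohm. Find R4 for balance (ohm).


At balance: R1*R4 = R2*R3, so R4 = R2*R3/R1.
R4 = 9310 * 7748 / 9964
R4 = 72133880 / 9964
R4 = 7239.45 ohm

7239.45 ohm


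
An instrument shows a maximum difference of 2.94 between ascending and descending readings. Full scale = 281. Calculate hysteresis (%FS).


Hysteresis = (max difference / full scale) * 100%.
H = (2.94 / 281) * 100
H = 1.046 %FS

1.046 %FS


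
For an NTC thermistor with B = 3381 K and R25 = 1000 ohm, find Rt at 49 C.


NTC thermistor equation: Rt = R25 * exp(B * (1/T - 1/T25)).
T in Kelvin: 322.15 K, T25 = 298.15 K
1/T - 1/T25 = 1/322.15 - 1/298.15 = -0.00024987
B * (1/T - 1/T25) = 3381 * -0.00024987 = -0.8448
Rt = 1000 * exp(-0.8448) = 429.6 ohm

429.6 ohm


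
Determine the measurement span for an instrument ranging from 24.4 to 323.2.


Span = upper range - lower range.
Span = 323.2 - (24.4)
Span = 298.8

298.8


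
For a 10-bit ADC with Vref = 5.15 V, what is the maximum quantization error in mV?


The maximum quantization error is +/- LSB/2.
LSB = Vref / 2^n = 5.15 / 1024 = 0.0050293 V
Max error = LSB / 2 = 0.0050293 / 2 = 0.00251465 V
Max error = 2.5146 mV

2.5146 mV


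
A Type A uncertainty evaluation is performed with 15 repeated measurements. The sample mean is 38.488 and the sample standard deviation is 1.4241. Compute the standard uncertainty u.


The standard uncertainty for Type A evaluation is u = s / sqrt(n).
u = 1.4241 / sqrt(15)
u = 1.4241 / 3.873
u = 0.3677

0.3677


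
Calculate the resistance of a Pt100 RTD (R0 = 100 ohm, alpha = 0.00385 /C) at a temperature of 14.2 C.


The RTD equation: Rt = R0 * (1 + alpha * T).
Rt = 100 * (1 + 0.00385 * 14.2)
Rt = 100 * (1 + 0.05467)
Rt = 100 * 1.05467
Rt = 105.467 ohm

105.467 ohm


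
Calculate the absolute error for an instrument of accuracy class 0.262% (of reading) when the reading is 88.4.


Absolute error = (accuracy% / 100) * reading.
Error = (0.262 / 100) * 88.4
Error = 0.00262 * 88.4
Error = 0.2316

0.2316


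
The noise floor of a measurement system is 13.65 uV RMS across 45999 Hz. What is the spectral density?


Noise spectral density = Vrms / sqrt(BW).
NSD = 13.65 / sqrt(45999)
NSD = 13.65 / 214.4738
NSD = 0.0636 uV/sqrt(Hz)

0.0636 uV/sqrt(Hz)


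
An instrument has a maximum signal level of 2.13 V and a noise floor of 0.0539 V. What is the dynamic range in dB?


Dynamic range = 20 * log10(Vmax / Vnoise).
DR = 20 * log10(2.13 / 0.0539)
DR = 20 * log10(39.52)
DR = 31.94 dB

31.94 dB


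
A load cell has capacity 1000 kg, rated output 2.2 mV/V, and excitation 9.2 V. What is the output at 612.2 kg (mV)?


Vout = rated_output * Vex * (load / capacity).
Vout = 2.2 * 9.2 * (612.2 / 1000)
Vout = 2.2 * 9.2 * 0.6122
Vout = 12.391 mV

12.391 mV


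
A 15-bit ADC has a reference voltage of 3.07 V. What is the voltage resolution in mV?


The resolution (LSB) of an ADC is Vref / 2^n.
LSB = 3.07 / 2^15
LSB = 3.07 / 32768
LSB = 9.369e-05 V = 0.09368896 mV

0.09368896 mV


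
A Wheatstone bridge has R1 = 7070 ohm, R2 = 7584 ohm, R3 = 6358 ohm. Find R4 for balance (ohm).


At balance: R1*R4 = R2*R3, so R4 = R2*R3/R1.
R4 = 7584 * 6358 / 7070
R4 = 48219072 / 7070
R4 = 6820.24 ohm

6820.24 ohm


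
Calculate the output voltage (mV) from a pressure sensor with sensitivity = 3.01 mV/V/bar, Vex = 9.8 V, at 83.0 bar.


Output = sensitivity * Vex * P.
Vout = 3.01 * 9.8 * 83.0
Vout = 29.498 * 83.0
Vout = 2448.33 mV

2448.33 mV


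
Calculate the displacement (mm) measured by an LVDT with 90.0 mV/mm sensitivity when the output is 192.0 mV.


Displacement = Vout / sensitivity.
d = 192.0 / 90.0
d = 2.133 mm

2.133 mm


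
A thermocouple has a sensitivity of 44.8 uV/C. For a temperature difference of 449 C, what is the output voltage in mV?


The thermocouple output V = sensitivity * dT.
V = 44.8 uV/C * 449 C
V = 20115.2 uV
V = 20.115 mV

20.115 mV


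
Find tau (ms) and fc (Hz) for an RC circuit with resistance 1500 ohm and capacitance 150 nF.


Time constant: tau = R * C.
tau = 1500 * 1.50e-07 = 0.000225 s
tau = 0.225 ms
Cutoff frequency: fc = 1 / (2*pi*R*C).
fc = 1 / (2*pi*0.000225) = 707.36 Hz

tau = 0.225 ms, fc = 707.36 Hz


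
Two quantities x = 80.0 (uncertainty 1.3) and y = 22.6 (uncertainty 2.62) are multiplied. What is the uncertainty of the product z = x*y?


For a product z = x*y, the relative uncertainty is:
uz/z = sqrt((ux/x)^2 + (uy/y)^2)
Relative uncertainties: ux/x = 1.3/80.0 = 0.01625
uy/y = 2.62/22.6 = 0.115929
z = 80.0 * 22.6 = 1808.0
uz = 1808.0 * sqrt(0.01625^2 + 0.115929^2) = 211.649

211.649


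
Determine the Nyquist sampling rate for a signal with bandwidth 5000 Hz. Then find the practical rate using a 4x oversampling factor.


By Nyquist theorem, fs_min = 2 * fmax.
fs_min = 2 * 5000 = 10000 Hz
Practical rate = 4 * fs_min = 4 * 10000 = 40000 Hz

fs_min = 10000 Hz, fs_practical = 40000 Hz


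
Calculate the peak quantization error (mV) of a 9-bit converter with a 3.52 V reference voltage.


The maximum quantization error is +/- LSB/2.
LSB = Vref / 2^n = 3.52 / 512 = 0.006875 V
Max error = LSB / 2 = 0.006875 / 2 = 0.0034375 V
Max error = 3.4375 mV

3.4375 mV


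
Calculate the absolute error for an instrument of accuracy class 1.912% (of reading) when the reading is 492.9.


Absolute error = (accuracy% / 100) * reading.
Error = (1.912 / 100) * 492.9
Error = 0.01912 * 492.9
Error = 9.4242

9.4242


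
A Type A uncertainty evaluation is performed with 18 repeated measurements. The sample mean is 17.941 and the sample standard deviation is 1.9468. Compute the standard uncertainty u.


The standard uncertainty for Type A evaluation is u = s / sqrt(n).
u = 1.9468 / sqrt(18)
u = 1.9468 / 4.2426
u = 0.4589

0.4589


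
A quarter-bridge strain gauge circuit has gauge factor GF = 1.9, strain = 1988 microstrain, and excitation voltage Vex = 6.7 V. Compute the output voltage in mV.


Quarter bridge output: Vout = (GF * epsilon * Vex) / 4.
Vout = (1.9 * 1988e-6 * 6.7) / 4
Vout = 0.02530724 / 4 V
Vout = 0.00632681 V = 6.3268 mV

6.3268 mV


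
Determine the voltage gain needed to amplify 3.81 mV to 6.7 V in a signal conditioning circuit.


Gain = Vout / Vin (converting to same units).
G = 6.7 V / 3.81 mV
G = 6700.0 mV / 3.81 mV
G = 1758.53

1758.53


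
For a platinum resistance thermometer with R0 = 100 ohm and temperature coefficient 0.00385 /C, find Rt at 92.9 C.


The RTD equation: Rt = R0 * (1 + alpha * T).
Rt = 100 * (1 + 0.00385 * 92.9)
Rt = 100 * (1 + 0.357665)
Rt = 100 * 1.357665
Rt = 135.766 ohm

135.766 ohm


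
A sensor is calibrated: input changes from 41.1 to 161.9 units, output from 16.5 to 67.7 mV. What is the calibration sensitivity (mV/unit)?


Sensitivity = (y2 - y1) / (x2 - x1).
S = (67.7 - 16.5) / (161.9 - 41.1)
S = 51.2 / 120.8
S = 0.4238 mV/unit

0.4238 mV/unit


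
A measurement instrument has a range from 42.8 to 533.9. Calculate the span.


Span = upper range - lower range.
Span = 533.9 - (42.8)
Span = 491.1

491.1


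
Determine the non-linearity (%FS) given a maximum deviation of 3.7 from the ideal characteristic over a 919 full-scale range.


Linearity error = (max deviation / full scale) * 100%.
Linearity = (3.7 / 919) * 100
Linearity = 0.403 %FS

0.403 %FS


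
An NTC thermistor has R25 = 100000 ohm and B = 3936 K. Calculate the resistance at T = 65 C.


NTC thermistor equation: Rt = R25 * exp(B * (1/T - 1/T25)).
T in Kelvin: 338.15 K, T25 = 298.15 K
1/T - 1/T25 = 1/338.15 - 1/298.15 = -0.00039675
B * (1/T - 1/T25) = 3936 * -0.00039675 = -1.5616
Rt = 100000 * exp(-1.5616) = 20979.9 ohm

20979.9 ohm


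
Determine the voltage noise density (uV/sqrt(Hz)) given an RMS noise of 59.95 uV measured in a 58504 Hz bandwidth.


Noise spectral density = Vrms / sqrt(BW).
NSD = 59.95 / sqrt(58504)
NSD = 59.95 / 241.876
NSD = 0.2479 uV/sqrt(Hz)

0.2479 uV/sqrt(Hz)


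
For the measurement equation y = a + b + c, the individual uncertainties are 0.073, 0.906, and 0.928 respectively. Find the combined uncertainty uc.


For a sum of independent quantities, uc = sqrt(u1^2 + u2^2 + u3^2).
uc = sqrt(0.073^2 + 0.906^2 + 0.928^2)
uc = sqrt(0.005329 + 0.820836 + 0.861184)
uc = 1.299

1.299


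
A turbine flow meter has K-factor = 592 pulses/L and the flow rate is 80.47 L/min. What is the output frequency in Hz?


Frequency = K * Q / 60 (converting L/min to L/s).
f = 592 * 80.47 / 60
f = 47638.24 / 60
f = 793.97 Hz

793.97 Hz


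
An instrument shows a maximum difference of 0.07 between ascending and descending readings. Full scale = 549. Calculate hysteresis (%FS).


Hysteresis = (max difference / full scale) * 100%.
H = (0.07 / 549) * 100
H = 0.013 %FS

0.013 %FS


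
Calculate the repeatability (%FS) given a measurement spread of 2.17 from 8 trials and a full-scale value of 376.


Repeatability = (spread / full scale) * 100%.
R = (2.17 / 376) * 100
R = 0.577 %FS

0.577 %FS


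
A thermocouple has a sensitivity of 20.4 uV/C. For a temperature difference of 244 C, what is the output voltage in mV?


The thermocouple output V = sensitivity * dT.
V = 20.4 uV/C * 244 C
V = 4977.6 uV
V = 4.978 mV

4.978 mV


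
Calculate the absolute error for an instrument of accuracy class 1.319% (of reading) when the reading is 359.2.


Absolute error = (accuracy% / 100) * reading.
Error = (1.319 / 100) * 359.2
Error = 0.01319 * 359.2
Error = 4.7378

4.7378


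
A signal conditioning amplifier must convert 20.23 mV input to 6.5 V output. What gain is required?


Gain = Vout / Vin (converting to same units).
G = 6.5 V / 20.23 mV
G = 6500.0 mV / 20.23 mV
G = 321.3

321.3
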